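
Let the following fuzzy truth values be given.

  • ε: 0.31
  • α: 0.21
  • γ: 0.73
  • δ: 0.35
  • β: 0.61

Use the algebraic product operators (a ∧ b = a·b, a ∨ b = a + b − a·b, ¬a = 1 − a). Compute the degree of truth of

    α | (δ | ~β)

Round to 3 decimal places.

~β = 1 − 0.6100 = 0.3900
δ | ~β = a + b − a·b on (0.3500, 0.3900) = 0.6035
α | (δ | ~β) = a + b − a·b on (0.2100, 0.6035) = 0.6868

0.687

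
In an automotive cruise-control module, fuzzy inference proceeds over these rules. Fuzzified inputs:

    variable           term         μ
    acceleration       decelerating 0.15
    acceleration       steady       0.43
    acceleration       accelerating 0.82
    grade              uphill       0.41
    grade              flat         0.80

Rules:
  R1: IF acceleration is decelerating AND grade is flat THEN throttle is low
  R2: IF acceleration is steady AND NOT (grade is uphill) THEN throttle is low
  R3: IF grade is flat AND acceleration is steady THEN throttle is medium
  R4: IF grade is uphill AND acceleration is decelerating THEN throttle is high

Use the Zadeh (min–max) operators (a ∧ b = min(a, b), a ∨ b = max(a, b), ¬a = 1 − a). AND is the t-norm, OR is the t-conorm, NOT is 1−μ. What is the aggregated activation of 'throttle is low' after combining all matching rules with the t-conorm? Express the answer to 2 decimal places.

0.43

R1: decelerating=0.15, flat=0.80; AND[min(a, b)] → w = 0.15
R2: steady=0.43, ¬uphill=1−0.41=0.59; AND[min(a, b)] → w = 0.43
R3: flat=0.80, steady=0.43; AND[min(a, b)] → w = 0.43
R4: uphill=0.41, decelerating=0.15; AND[min(a, b)] → w = 0.15
Rules with consequent 'low': {R1, R2} → strengths 0.15, 0.43
Aggregate via t-conorm [max(a, b)]: 0.43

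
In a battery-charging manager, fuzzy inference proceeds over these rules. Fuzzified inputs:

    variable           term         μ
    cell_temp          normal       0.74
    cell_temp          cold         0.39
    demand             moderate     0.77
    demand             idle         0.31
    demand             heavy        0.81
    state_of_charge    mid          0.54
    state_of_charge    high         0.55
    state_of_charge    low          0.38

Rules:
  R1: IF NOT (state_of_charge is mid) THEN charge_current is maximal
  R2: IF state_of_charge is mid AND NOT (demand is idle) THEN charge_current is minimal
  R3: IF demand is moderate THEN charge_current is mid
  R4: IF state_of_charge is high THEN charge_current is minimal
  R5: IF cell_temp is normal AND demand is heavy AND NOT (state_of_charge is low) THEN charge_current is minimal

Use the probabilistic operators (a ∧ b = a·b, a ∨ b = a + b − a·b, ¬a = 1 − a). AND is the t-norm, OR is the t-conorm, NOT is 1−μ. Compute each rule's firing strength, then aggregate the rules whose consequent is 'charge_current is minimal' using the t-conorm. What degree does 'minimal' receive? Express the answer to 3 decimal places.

R1: ¬mid=1−0.54=0.46 → w = 0.4600
R2: mid=0.54, ¬idle=1−0.31=0.69; AND[a·b] → w = 0.3726
R3: moderate=0.77 → w = 0.7700
R4: high=0.55 → w = 0.5500
R5: normal=0.74, heavy=0.81, ¬low=1−0.38=0.62; AND[a·b] → w = 0.3716
Rules with consequent 'minimal': {R2, R4, R5} → strengths 0.3726, 0.5500, 0.3716
Aggregate via t-conorm [a + b − a·b]: 0.8226

0.823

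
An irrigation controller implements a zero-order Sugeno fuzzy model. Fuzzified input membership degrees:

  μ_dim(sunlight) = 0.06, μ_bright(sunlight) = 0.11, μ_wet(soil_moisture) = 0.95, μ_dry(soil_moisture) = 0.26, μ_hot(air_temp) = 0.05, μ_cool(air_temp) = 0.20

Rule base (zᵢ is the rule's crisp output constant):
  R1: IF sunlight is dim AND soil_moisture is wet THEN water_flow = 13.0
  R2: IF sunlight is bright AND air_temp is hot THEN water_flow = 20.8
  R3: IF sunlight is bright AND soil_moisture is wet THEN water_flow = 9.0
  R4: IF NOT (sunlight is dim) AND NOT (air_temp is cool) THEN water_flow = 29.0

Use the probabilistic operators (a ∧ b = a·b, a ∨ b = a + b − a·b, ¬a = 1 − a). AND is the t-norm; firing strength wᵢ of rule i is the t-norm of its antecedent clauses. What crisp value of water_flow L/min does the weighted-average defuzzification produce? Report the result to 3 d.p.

25.684

R1 (z=13.0): dim=0.06, wet=0.95; AND[a·b] → w = 0.0570
R2 (z=20.8): bright=0.11, hot=0.05; AND[a·b] → w = 0.0055
R3 (z=9.0): bright=0.11, wet=0.95; AND[a·b] → w = 0.1045
R4 (z=29.0): ¬dim=1−0.06=0.94, ¬cool=1−0.20=0.80; AND[a·b] → w = 0.7520
Weighted average = (0.0570·13.0 + 0.0055·20.8 + 0.1045·9.0 + 0.7520·29.0) / (0.0570 + 0.0055 + 0.1045 + 0.7520)
  = 23.6039 / 0.9190 = 25.684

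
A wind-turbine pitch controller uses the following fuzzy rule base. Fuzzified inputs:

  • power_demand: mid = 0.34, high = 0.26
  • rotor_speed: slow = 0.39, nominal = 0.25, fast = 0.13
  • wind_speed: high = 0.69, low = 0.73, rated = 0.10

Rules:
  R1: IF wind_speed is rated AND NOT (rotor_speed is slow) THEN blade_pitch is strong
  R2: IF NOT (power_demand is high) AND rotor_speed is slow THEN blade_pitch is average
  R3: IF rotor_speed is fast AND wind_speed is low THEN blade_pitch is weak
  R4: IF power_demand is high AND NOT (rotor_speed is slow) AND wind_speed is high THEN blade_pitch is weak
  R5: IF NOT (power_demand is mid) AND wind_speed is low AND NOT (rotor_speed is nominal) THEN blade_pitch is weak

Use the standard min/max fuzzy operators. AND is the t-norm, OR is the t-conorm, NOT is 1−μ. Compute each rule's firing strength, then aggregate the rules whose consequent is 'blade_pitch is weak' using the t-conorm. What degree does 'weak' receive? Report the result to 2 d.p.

R1: rated=0.10, ¬slow=1−0.39=0.61; AND[min(a, b)] → w = 0.10
R2: ¬high=1−0.26=0.74, slow=0.39; AND[min(a, b)] → w = 0.39
R3: fast=0.13, low=0.73; AND[min(a, b)] → w = 0.13
R4: high=0.26, ¬slow=1−0.39=0.61, high=0.69; AND[min(a, b)] → w = 0.26
R5: ¬mid=1−0.34=0.66, low=0.73, ¬nominal=1−0.25=0.75; AND[min(a, b)] → w = 0.66
Rules with consequent 'weak': {R3, R4, R5} → strengths 0.13, 0.26, 0.66
Aggregate via t-conorm [max(a, b)]: 0.66

0.66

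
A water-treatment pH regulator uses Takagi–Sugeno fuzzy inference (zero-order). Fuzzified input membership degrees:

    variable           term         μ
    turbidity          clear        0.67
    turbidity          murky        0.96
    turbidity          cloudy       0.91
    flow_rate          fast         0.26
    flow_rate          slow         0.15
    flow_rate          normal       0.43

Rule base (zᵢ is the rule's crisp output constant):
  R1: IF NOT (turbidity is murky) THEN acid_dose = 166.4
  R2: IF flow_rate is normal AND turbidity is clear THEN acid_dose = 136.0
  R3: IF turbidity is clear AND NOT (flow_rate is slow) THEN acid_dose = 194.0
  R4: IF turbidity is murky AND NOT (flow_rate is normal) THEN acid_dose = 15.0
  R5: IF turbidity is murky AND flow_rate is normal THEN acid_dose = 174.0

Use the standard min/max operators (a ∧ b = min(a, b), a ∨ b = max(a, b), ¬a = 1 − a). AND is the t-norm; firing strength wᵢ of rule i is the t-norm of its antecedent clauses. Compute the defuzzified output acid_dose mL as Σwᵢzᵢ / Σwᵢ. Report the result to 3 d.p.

130.134

R1 (z=166.4): ¬murky=1−0.96=0.04 → w = 0.04
R2 (z=136.0): normal=0.43, clear=0.67; AND[min(a, b)] → w = 0.43
R3 (z=194.0): clear=0.67, ¬slow=1−0.15=0.85; AND[min(a, b)] → w = 0.67
R4 (z=15.0): murky=0.96, ¬normal=1−0.43=0.57; AND[min(a, b)] → w = 0.57
R5 (z=174.0): murky=0.96, normal=0.43; AND[min(a, b)] → w = 0.43
Weighted average = (0.04·166.4 + 0.43·136.0 + 0.67·194.0 + 0.57·15.0 + 0.43·174.0) / (0.04 + 0.43 + 0.67 + 0.57 + 0.43)
  = 278.4860 / 2.1400 = 130.134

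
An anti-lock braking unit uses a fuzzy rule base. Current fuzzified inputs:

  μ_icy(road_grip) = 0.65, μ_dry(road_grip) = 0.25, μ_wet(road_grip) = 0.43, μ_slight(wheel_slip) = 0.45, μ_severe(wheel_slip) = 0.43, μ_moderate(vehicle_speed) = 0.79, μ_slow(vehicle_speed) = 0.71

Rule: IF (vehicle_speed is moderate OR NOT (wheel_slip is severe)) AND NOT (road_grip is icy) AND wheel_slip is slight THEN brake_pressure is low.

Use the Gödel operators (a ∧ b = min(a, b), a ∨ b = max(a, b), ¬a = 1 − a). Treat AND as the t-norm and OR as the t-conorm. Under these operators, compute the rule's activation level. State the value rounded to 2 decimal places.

firing strength: (moderate=0.79 OR ¬severe=1−0.43=0.57) = 0.79; AND[min(a, b)] with ¬icy=1−0.65=0.35, slight=0.45 → w = 0.35

0.35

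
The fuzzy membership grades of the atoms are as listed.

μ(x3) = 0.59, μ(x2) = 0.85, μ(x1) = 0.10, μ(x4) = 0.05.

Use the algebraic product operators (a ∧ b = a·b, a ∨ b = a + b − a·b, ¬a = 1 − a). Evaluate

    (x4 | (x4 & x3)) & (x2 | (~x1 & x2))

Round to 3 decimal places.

0.075

x4 & x3 = a·b on (0.0500, 0.5900) = 0.0295
x4 | (x4 & x3) = a + b − a·b on (0.0500, 0.0295) = 0.0780
~x1 = 1 − 0.1000 = 0.9000
~x1 & x2 = a·b on (0.9000, 0.8500) = 0.7650
x2 | (~x1 & x2) = a + b − a·b on (0.8500, 0.7650) = 0.9647
(x4 | (x4 & x3)) & (x2 | (~x1 & x2)) = a·b on (0.0780, 0.9647) = 0.0753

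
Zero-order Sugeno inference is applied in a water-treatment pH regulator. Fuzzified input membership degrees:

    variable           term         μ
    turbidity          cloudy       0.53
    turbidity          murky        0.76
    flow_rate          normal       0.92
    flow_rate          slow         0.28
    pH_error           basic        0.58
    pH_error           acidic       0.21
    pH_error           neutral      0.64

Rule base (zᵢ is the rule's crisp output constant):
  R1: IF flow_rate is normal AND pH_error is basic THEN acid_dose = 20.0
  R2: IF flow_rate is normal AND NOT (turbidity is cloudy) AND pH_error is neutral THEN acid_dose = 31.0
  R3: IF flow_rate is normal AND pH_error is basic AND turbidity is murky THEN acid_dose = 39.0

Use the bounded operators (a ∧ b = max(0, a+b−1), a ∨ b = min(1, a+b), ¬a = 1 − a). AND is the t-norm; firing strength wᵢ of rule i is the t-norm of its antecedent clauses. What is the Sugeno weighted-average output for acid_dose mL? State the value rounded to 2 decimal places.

R1 (z=20.0): normal=0.92, basic=0.58; AND[max(0, a+b−1)] → w = 0.50
R2 (z=31.0): normal=0.92, ¬cloudy=1−0.53=0.47, neutral=0.64; AND[max(0, a+b−1)] → w = 0.03
R3 (z=39.0): normal=0.92, basic=0.58, murky=0.76; AND[max(0, a+b−1)] → w = 0.26
Weighted average = (0.50·20.0 + 0.03·31.0 + 0.26·39.0) / (0.50 + 0.03 + 0.26)
  = 21.0700 / 0.7900 = 26.67

26.67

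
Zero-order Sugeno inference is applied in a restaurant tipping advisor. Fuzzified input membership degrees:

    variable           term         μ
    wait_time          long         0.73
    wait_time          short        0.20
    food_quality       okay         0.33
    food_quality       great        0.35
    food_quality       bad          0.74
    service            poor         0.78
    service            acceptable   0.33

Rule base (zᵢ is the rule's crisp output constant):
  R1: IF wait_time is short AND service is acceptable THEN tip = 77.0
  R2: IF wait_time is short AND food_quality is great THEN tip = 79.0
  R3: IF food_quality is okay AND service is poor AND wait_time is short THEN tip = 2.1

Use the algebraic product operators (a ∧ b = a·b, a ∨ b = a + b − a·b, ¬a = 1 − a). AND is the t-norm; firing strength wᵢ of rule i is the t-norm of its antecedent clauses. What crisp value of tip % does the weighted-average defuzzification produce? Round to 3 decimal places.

57.180

R1 (z=77.0): short=0.20, acceptable=0.33; AND[a·b] → w = 0.0660
R2 (z=79.0): short=0.20, great=0.35; AND[a·b] → w = 0.0700
R3 (z=2.1): okay=0.33, poor=0.78, short=0.20; AND[a·b] → w = 0.0515
Weighted average = (0.0660·77.0 + 0.0700·79.0 + 0.0515·2.1) / (0.0660 + 0.0700 + 0.0515)
  = 10.7201 / 0.1875 = 57.180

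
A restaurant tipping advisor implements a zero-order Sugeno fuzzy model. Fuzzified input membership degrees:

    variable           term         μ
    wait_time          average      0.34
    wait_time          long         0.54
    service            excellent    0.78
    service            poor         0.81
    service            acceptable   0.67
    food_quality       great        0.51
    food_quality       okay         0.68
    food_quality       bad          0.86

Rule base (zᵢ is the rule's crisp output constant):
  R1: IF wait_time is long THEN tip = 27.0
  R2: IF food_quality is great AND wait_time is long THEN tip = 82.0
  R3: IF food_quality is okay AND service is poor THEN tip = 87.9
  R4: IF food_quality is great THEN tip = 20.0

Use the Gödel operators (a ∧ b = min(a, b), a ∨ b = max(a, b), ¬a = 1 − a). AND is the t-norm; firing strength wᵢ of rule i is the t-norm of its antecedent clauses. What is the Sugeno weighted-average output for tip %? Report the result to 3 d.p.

R1 (z=27.0): long=0.54 → w = 0.54
R2 (z=82.0): great=0.51, long=0.54; AND[min(a, b)] → w = 0.51
R3 (z=87.9): okay=0.68, poor=0.81; AND[min(a, b)] → w = 0.68
R4 (z=20.0): great=0.51 → w = 0.51
Weighted average = (0.54·27.0 + 0.51·82.0 + 0.68·87.9 + 0.51·20.0) / (0.54 + 0.51 + 0.68 + 0.51)
  = 126.3720 / 2.2400 = 56.416

56.416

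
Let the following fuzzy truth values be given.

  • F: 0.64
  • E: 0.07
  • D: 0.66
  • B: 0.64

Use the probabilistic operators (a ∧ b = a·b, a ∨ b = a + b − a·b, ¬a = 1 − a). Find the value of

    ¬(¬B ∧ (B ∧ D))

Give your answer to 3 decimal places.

0.848

¬B = 1 − 0.6400 = 0.3600
B ∧ D = a·b on (0.6400, 0.6600) = 0.4224
¬B ∧ (B ∧ D) = a·b on (0.3600, 0.4224) = 0.1521
¬(¬B ∧ (B ∧ D)) = 1 − 0.1521 = 0.8479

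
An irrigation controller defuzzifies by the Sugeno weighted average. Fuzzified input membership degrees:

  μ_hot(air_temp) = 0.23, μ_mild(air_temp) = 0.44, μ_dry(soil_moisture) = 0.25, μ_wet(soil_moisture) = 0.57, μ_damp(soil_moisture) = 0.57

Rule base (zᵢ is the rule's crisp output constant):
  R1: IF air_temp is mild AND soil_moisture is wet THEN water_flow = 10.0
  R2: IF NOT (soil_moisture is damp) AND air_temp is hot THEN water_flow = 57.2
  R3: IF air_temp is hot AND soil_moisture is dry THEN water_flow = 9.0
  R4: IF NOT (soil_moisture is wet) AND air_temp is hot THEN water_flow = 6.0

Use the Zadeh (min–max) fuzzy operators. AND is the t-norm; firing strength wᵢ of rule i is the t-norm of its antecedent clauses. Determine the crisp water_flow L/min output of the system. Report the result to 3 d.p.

R1 (z=10.0): mild=0.44, wet=0.57; AND[min(a, b)] → w = 0.44
R2 (z=57.2): ¬damp=1−0.57=0.43, hot=0.23; AND[min(a, b)] → w = 0.23
R3 (z=9.0): hot=0.23, dry=0.25; AND[min(a, b)] → w = 0.23
R4 (z=6.0): ¬wet=1−0.57=0.43, hot=0.23; AND[min(a, b)] → w = 0.23
Weighted average = (0.44·10.0 + 0.23·57.2 + 0.23·9.0 + 0.23·6.0) / (0.44 + 0.23 + 0.23 + 0.23)
  = 21.0060 / 1.1300 = 18.589

18.589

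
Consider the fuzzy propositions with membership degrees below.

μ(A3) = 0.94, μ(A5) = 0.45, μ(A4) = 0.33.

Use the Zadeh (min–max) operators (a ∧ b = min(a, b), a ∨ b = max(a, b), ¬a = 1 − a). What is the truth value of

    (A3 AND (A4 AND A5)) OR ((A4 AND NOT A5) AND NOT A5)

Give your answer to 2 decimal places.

A4 AND A5 = min(a, b) on (0.33, 0.45) = 0.33
A3 AND (A4 AND A5) = min(a, b) on (0.94, 0.33) = 0.33
NOT A5 = 1 − 0.45 = 0.55
A4 AND NOT A5 = min(a, b) on (0.33, 0.55) = 0.33
NOT A5 = 1 − 0.45 = 0.55
(A4 AND NOT A5) AND NOT A5 = min(a, b) on (0.33, 0.55) = 0.33
(A3 AND (A4 AND A5)) OR ((A4 AND NOT A5) AND NOT A5) = max(a, b) on (0.33, 0.33) = 0.33

0.33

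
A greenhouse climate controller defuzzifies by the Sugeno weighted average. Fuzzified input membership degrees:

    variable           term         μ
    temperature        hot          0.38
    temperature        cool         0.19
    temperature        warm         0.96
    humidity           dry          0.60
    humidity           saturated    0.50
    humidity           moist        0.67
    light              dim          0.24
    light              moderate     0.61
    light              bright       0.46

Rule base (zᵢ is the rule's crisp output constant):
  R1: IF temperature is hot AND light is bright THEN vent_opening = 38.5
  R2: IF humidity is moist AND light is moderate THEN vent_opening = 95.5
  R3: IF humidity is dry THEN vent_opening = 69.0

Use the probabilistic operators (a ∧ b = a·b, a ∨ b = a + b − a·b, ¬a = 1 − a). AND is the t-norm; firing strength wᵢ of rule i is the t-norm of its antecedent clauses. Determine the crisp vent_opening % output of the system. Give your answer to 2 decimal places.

73.65

R1 (z=38.5): hot=0.38, bright=0.46; AND[a·b] → w = 0.1748
R2 (z=95.5): moist=0.67, moderate=0.61; AND[a·b] → w = 0.4087
R3 (z=69.0): dry=0.60 → w = 0.6000
Weighted average = (0.1748·38.5 + 0.4087·95.5 + 0.6000·69.0) / (0.1748 + 0.4087 + 0.6000)
  = 87.1607 / 1.1835 = 73.65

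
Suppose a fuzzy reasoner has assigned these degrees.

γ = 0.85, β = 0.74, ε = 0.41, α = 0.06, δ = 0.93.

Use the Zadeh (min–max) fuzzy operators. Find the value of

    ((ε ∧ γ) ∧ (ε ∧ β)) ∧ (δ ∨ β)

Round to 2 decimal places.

ε ∧ γ = min(a, b) on (0.41, 0.85) = 0.41
ε ∧ β = min(a, b) on (0.41, 0.74) = 0.41
(ε ∧ γ) ∧ (ε ∧ β) = min(a, b) on (0.41, 0.41) = 0.41
δ ∨ β = max(a, b) on (0.93, 0.74) = 0.93
((ε ∧ γ) ∧ (ε ∧ β)) ∧ (δ ∨ β) = min(a, b) on (0.41, 0.93) = 0.41

0.41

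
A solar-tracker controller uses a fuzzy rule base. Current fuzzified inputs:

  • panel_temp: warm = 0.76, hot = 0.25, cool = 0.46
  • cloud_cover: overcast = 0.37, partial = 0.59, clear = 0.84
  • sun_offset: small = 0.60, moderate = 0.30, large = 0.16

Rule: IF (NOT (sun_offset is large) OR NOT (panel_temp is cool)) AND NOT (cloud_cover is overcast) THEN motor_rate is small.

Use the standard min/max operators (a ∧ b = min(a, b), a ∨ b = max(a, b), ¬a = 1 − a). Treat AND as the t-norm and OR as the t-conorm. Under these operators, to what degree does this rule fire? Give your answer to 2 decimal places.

firing strength: (¬large=1−0.16=0.84 OR ¬cool=1−0.46=0.54) = 0.84; AND[min(a, b)] with ¬overcast=1−0.37=0.63 → w = 0.63

0.63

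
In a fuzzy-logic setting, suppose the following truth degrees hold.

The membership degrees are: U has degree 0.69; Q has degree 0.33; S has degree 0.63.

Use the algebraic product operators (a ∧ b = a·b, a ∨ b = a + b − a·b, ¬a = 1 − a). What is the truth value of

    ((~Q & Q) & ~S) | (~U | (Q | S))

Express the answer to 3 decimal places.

0.843

~Q = 1 − 0.3300 = 0.6700
~Q & Q = a·b on (0.6700, 0.3300) = 0.2211
~S = 1 − 0.6300 = 0.3700
(~Q & Q) & ~S = a·b on (0.2211, 0.3700) = 0.0818
~U = 1 − 0.6900 = 0.3100
Q | S = a + b − a·b on (0.3300, 0.6300) = 0.7521
~U | (Q | S) = a + b − a·b on (0.3100, 0.7521) = 0.8289
((~Q & Q) & ~S) | (~U | (Q | S)) = a + b − a·b on (0.0818, 0.8289) = 0.8429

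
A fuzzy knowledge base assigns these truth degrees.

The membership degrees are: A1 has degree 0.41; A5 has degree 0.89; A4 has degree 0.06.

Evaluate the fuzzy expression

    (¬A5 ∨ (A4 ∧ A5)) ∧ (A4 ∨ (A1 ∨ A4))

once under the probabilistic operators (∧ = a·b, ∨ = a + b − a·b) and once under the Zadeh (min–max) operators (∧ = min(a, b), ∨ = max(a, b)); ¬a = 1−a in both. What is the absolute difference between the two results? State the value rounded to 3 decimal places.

0.035

Under probabilistic:
  ¬A5 = 1 − 0.8900 = 0.1100
  A4 ∧ A5 = a·b on (0.0600, 0.8900) = 0.0534
  ¬A5 ∨ (A4 ∧ A5) = a + b − a·b on (0.1100, 0.0534) = 0.1575
  A1 ∨ A4 = a + b − a·b on (0.4100, 0.0600) = 0.4454
  A4 ∨ (A1 ∨ A4) = a + b − a·b on (0.0600, 0.4454) = 0.4787
  (¬A5 ∨ (A4 ∧ A5)) ∧ (A4 ∨ (A1 ∨ A4)) = a·b on (0.1575, 0.4787) = 0.0754
  → value = 0.0754
Under Zadeh (min–max):
  ¬A5 = 1 − 0.89 = 0.11
  A4 ∧ A5 = min(a, b) on (0.06, 0.89) = 0.06
  ¬A5 ∨ (A4 ∧ A5) = max(a, b) on (0.11, 0.06) = 0.11
  A1 ∨ A4 = max(a, b) on (0.41, 0.06) = 0.41
  A4 ∨ (A1 ∨ A4) = max(a, b) on (0.06, 0.41) = 0.41
  (¬A5 ∨ (A4 ∧ A5)) ∧ (A4 ∨ (A1 ∨ A4)) = min(a, b) on (0.11, 0.41) = 0.11
  → value = 0.1100
|0.0754 − 0.1100| = 0.035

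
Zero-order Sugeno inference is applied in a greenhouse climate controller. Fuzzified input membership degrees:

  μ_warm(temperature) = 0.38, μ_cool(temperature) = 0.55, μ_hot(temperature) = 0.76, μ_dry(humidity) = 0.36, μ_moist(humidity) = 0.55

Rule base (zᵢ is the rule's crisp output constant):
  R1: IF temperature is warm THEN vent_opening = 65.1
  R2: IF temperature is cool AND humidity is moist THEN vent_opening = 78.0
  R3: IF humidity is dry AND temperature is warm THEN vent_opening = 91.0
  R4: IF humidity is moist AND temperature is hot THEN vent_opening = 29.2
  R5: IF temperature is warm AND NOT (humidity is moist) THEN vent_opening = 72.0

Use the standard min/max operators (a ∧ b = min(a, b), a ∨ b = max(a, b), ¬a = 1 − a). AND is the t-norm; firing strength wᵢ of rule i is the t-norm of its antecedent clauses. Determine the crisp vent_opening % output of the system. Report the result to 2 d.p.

R1 (z=65.1): warm=0.38 → w = 0.38
R2 (z=78.0): cool=0.55, moist=0.55; AND[min(a, b)] → w = 0.55
R3 (z=91.0): dry=0.36, warm=0.38; AND[min(a, b)] → w = 0.36
R4 (z=29.2): moist=0.55, hot=0.76; AND[min(a, b)] → w = 0.55
R5 (z=72.0): warm=0.38, ¬moist=1−0.55=0.45; AND[min(a, b)] → w = 0.38
Weighted average = (0.38·65.1 + 0.55·78.0 + 0.36·91.0 + 0.55·29.2 + 0.38·72.0) / (0.38 + 0.55 + 0.36 + 0.55 + 0.38)
  = 143.8180 / 2.2200 = 64.78

64.78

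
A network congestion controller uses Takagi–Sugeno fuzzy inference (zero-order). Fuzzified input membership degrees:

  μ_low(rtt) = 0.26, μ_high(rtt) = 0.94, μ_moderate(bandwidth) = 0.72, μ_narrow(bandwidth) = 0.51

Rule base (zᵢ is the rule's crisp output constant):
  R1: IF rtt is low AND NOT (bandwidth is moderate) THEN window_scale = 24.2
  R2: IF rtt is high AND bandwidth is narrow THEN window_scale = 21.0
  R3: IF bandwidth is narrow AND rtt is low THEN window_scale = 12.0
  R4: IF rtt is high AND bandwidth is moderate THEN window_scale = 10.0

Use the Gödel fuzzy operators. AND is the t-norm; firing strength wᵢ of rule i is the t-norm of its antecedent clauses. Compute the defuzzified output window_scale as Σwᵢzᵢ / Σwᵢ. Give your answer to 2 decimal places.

R1 (z=24.2): low=0.26, ¬moderate=1−0.72=0.28; AND[min(a, b)] → w = 0.26
R2 (z=21.0): high=0.94, narrow=0.51; AND[min(a, b)] → w = 0.51
R3 (z=12.0): narrow=0.51, low=0.26; AND[min(a, b)] → w = 0.26
R4 (z=10.0): high=0.94, moderate=0.72; AND[min(a, b)] → w = 0.72
Weighted average = (0.26·24.2 + 0.51·21.0 + 0.26·12.0 + 0.72·10.0) / (0.26 + 0.51 + 0.26 + 0.72)
  = 27.3220 / 1.7500 = 15.61

15.61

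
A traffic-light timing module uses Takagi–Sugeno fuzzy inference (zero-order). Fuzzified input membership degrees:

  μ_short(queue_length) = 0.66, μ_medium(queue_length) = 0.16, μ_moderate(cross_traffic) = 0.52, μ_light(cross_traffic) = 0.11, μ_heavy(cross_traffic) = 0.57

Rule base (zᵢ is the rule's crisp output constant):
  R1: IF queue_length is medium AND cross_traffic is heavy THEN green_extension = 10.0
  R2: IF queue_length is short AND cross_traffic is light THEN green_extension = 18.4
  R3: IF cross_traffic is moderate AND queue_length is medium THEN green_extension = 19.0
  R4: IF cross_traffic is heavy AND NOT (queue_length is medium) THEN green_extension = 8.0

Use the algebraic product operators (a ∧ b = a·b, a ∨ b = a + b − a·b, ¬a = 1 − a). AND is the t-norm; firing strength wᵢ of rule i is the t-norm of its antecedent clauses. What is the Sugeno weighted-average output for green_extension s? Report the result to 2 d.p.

R1 (z=10.0): medium=0.16, heavy=0.57; AND[a·b] → w = 0.0912
R2 (z=18.4): short=0.66, light=0.11; AND[a·b] → w = 0.0726
R3 (z=19.0): moderate=0.52, medium=0.16; AND[a·b] → w = 0.0832
R4 (z=8.0): heavy=0.57, ¬medium=1−0.16=0.84; AND[a·b] → w = 0.4788
Weighted average = (0.0912·10.0 + 0.0726·18.4 + 0.0832·19.0 + 0.4788·8.0) / (0.0912 + 0.0726 + 0.0832 + 0.4788)
  = 7.6590 / 0.7258 = 10.55

10.55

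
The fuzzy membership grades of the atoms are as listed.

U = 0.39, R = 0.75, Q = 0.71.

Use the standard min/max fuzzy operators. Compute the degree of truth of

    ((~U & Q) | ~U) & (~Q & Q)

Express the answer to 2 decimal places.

0.29

~U = 1 − 0.39 = 0.61
~U & Q = min(a, b) on (0.61, 0.71) = 0.61
~U = 1 − 0.39 = 0.61
(~U & Q) | ~U = max(a, b) on (0.61, 0.61) = 0.61
~Q = 1 − 0.71 = 0.29
~Q & Q = min(a, b) on (0.29, 0.71) = 0.29
((~U & Q) | ~U) & (~Q & Q) = min(a, b) on (0.61, 0.29) = 0.29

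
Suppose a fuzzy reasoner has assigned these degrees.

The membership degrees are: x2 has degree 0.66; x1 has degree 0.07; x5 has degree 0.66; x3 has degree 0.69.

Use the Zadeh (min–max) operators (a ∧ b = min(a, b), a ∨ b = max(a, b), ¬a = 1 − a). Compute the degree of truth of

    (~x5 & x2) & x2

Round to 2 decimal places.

0.34

~x5 = 1 − 0.66 = 0.34
~x5 & x2 = min(a, b) on (0.34, 0.66) = 0.34
(~x5 & x2) & x2 = min(a, b) on (0.34, 0.66) = 0.34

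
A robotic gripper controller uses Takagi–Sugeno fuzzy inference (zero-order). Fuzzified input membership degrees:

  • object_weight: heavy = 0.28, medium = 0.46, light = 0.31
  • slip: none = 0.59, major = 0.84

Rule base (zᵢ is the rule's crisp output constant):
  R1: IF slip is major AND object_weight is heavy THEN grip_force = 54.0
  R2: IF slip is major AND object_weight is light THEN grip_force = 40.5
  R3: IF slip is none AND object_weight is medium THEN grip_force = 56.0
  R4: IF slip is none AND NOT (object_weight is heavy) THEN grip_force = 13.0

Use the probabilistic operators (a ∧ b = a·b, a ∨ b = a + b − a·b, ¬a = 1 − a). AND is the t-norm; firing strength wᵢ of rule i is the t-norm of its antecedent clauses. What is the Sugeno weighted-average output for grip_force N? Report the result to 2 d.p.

36.89

R1 (z=54.0): major=0.84, heavy=0.28; AND[a·b] → w = 0.2352
R2 (z=40.5): major=0.84, light=0.31; AND[a·b] → w = 0.2604
R3 (z=56.0): none=0.59, medium=0.46; AND[a·b] → w = 0.2714
R4 (z=13.0): none=0.59, ¬heavy=1−0.28=0.72; AND[a·b] → w = 0.4248
Weighted average = (0.2352·54.0 + 0.2604·40.5 + 0.2714·56.0 + 0.4248·13.0) / (0.2352 + 0.2604 + 0.2714 + 0.4248)
  = 43.9678 / 1.1918 = 36.89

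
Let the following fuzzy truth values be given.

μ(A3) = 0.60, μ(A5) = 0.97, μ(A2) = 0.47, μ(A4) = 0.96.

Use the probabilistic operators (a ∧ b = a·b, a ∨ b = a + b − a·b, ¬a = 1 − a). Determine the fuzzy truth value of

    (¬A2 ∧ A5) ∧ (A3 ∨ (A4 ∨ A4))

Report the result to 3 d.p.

0.514

¬A2 = 1 − 0.4700 = 0.5300
¬A2 ∧ A5 = a·b on (0.5300, 0.9700) = 0.5141
A4 ∨ A4 = a + b − a·b on (0.9600, 0.9600) = 0.9984
A3 ∨ (A4 ∨ A4) = a + b − a·b on (0.6000, 0.9984) = 0.9994
(¬A2 ∧ A5) ∧ (A3 ∨ (A4 ∨ A4)) = a·b on (0.5141, 0.9994) = 0.5138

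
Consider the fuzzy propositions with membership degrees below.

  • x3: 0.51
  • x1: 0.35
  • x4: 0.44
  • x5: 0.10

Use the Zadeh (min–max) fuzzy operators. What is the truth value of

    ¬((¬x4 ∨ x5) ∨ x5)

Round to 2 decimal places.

¬x4 = 1 − 0.44 = 0.56
¬x4 ∨ x5 = max(a, b) on (0.56, 0.10) = 0.56
(¬x4 ∨ x5) ∨ x5 = max(a, b) on (0.56, 0.10) = 0.56
¬((¬x4 ∨ x5) ∨ x5) = 1 − 0.56 = 0.44

0.44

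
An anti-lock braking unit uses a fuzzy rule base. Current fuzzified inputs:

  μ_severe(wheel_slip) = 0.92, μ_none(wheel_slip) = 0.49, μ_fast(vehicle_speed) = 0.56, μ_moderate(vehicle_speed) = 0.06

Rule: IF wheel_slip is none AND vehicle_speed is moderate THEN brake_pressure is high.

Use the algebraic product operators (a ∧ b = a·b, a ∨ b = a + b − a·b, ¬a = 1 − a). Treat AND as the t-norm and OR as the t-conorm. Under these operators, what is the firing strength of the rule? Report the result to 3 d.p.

firing strength: none=0.49, moderate=0.06; AND[a·b] → w = 0.0294

0.029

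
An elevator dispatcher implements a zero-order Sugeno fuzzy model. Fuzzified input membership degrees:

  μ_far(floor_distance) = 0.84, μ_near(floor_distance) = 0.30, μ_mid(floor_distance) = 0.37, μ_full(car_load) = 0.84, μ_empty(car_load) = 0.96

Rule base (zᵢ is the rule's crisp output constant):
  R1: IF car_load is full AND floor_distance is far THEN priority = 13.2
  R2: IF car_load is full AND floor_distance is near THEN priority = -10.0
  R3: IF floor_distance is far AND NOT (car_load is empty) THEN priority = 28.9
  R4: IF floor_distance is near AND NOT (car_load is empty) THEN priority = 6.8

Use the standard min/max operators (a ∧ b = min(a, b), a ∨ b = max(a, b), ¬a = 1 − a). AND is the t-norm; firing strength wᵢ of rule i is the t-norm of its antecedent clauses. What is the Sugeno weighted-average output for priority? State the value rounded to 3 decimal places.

R1 (z=13.2): full=0.84, far=0.84; AND[min(a, b)] → w = 0.84
R2 (z=-10.0): full=0.84, near=0.30; AND[min(a, b)] → w = 0.30
R3 (z=28.9): far=0.84, ¬empty=1−0.96=0.04; AND[min(a, b)] → w = 0.04
R4 (z=6.8): near=0.30, ¬empty=1−0.96=0.04; AND[min(a, b)] → w = 0.04
Weighted average = (0.84·13.2 + 0.30·-10.0 + 0.04·28.9 + 0.04·6.8) / (0.84 + 0.30 + 0.04 + 0.04)
  = 9.5160 / 1.2200 = 7.800

7.800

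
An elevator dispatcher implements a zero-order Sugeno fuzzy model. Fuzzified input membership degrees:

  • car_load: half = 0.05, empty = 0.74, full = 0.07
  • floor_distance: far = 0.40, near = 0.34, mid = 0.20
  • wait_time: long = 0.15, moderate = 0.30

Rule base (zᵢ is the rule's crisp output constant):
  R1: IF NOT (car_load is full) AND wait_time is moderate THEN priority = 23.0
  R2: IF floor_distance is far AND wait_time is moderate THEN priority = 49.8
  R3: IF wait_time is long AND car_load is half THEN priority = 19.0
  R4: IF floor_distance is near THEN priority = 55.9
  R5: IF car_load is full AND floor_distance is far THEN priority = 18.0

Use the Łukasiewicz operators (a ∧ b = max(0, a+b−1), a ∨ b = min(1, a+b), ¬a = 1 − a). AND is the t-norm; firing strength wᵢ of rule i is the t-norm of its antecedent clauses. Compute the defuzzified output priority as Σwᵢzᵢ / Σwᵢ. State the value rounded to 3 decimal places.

R1 (z=23.0): ¬full=1−0.07=0.93, moderate=0.30; AND[max(0, a+b−1)] → w = 0.23
R2 (z=49.8): far=0.40, moderate=0.30; AND[max(0, a+b−1)] → w = 0.00
R3 (z=19.0): long=0.15, half=0.05; AND[max(0, a+b−1)] → w = 0.00
R4 (z=55.9): near=0.34 → w = 0.34
R5 (z=18.0): full=0.07, far=0.40; AND[max(0, a+b−1)] → w = 0.00
Weighted average = (0.23·23.0 + 0.00·49.8 + 0.00·19.0 + 0.34·55.9 + 0.00·18.0) / (0.23 + 0.00 + 0.00 + 0.34 + 0.00)
  = 24.2960 / 0.5700 = 42.625

42.625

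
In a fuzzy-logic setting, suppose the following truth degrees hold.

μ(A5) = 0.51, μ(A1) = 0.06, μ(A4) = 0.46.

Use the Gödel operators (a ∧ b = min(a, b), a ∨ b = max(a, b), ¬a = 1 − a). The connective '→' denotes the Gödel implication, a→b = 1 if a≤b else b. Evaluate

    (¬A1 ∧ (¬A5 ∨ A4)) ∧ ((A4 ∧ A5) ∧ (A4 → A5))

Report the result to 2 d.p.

0.46

¬A1 = 1 − 0.06 = 0.94
¬A5 = 1 − 0.51 = 0.49
¬A5 ∨ A4 = max(a, b) on (0.49, 0.46) = 0.49
¬A1 ∧ (¬A5 ∨ A4) = min(a, b) on (0.94, 0.49) = 0.49
A4 ∧ A5 = min(a, b) on (0.46, 0.51) = 0.46
A4 → A5  [Gödel: 1 if a≤b else b] with a=0.46, b=0.51 → 1.00
(A4 ∧ A5) ∧ (A4 → A5) = min(a, b) on (0.46, 1.00) = 0.46
(¬A1 ∧ (¬A5 ∨ A4)) ∧ ((A4 ∧ A5) ∧ (A4 → A5)) = min(a, b) on (0.49, 0.46) = 0.46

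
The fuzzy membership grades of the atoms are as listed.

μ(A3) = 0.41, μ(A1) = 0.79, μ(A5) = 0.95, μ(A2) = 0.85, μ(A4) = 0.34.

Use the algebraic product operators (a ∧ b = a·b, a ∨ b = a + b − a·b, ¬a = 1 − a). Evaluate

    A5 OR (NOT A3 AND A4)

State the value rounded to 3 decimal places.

NOT A3 = 1 − 0.4100 = 0.5900
NOT A3 AND A4 = a·b on (0.5900, 0.3400) = 0.2006
A5 OR (NOT A3 AND A4) = a + b − a·b on (0.9500, 0.2006) = 0.9600

0.960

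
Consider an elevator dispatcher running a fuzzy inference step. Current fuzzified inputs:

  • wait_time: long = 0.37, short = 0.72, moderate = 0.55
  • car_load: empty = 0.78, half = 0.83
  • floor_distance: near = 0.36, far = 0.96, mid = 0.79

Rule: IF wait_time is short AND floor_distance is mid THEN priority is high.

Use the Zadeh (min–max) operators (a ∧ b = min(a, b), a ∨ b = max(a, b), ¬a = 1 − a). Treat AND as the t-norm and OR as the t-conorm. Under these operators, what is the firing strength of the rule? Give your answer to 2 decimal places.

0.72

firing strength: short=0.72, mid=0.79; AND[min(a, b)] → w = 0.72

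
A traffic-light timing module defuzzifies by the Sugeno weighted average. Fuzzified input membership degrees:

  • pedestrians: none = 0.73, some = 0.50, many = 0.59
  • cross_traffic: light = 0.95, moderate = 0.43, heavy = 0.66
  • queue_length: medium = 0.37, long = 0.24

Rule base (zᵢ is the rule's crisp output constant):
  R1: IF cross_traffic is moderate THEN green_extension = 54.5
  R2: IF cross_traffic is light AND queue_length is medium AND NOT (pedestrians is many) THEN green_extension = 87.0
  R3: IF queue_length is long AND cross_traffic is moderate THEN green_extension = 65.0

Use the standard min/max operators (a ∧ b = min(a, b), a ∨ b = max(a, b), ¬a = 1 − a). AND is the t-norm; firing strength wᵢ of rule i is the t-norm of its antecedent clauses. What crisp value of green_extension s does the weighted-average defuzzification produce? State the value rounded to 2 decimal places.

68.49

R1 (z=54.5): moderate=0.43 → w = 0.43
R2 (z=87.0): light=0.95, medium=0.37, ¬many=1−0.59=0.41; AND[min(a, b)] → w = 0.37
R3 (z=65.0): long=0.24, moderate=0.43; AND[min(a, b)] → w = 0.24
Weighted average = (0.43·54.5 + 0.37·87.0 + 0.24·65.0) / (0.43 + 0.37 + 0.24)
  = 71.2250 / 1.0400 = 68.49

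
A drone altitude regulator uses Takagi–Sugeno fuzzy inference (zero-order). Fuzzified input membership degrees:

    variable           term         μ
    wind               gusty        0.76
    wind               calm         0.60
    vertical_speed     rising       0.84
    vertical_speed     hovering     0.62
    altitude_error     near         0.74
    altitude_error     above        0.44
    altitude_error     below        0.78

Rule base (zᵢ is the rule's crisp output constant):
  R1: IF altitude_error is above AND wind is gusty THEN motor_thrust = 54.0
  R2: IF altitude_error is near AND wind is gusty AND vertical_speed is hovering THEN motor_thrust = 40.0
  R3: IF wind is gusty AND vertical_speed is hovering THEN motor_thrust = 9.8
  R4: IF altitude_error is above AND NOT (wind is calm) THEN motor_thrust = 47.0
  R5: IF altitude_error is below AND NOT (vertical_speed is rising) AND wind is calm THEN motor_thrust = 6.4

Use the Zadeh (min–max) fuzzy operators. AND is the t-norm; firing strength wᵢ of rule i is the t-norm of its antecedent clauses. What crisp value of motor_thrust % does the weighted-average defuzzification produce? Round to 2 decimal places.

R1 (z=54.0): above=0.44, gusty=0.76; AND[min(a, b)] → w = 0.44
R2 (z=40.0): near=0.74, gusty=0.76, hovering=0.62; AND[min(a, b)] → w = 0.62
R3 (z=9.8): gusty=0.76, hovering=0.62; AND[min(a, b)] → w = 0.62
R4 (z=47.0): above=0.44, ¬calm=1−0.60=0.40; AND[min(a, b)] → w = 0.40
R5 (z=6.4): below=0.78, ¬rising=1−0.84=0.16, calm=0.60; AND[min(a, b)] → w = 0.16
Weighted average = (0.44·54.0 + 0.62·40.0 + 0.62·9.8 + 0.40·47.0 + 0.16·6.4) / (0.44 + 0.62 + 0.62 + 0.40 + 0.16)
  = 74.4600 / 2.2400 = 33.24

33.24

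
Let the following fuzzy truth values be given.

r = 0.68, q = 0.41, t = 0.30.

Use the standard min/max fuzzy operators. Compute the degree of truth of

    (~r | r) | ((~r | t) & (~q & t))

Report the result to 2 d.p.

0.68

~r = 1 − 0.68 = 0.32
~r | r = max(a, b) on (0.32, 0.68) = 0.68
~r = 1 − 0.68 = 0.32
~r | t = max(a, b) on (0.32, 0.30) = 0.32
~q = 1 − 0.41 = 0.59
~q & t = min(a, b) on (0.59, 0.30) = 0.30
(~r | t) & (~q & t) = min(a, b) on (0.32, 0.30) = 0.30
(~r | r) | ((~r | t) & (~q & t)) = max(a, b) on (0.68, 0.30) = 0.68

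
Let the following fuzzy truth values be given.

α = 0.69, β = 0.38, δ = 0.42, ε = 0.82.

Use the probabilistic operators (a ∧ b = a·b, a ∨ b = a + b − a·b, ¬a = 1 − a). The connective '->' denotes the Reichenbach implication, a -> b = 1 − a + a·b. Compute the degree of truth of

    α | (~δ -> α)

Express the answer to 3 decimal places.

~δ = 1 − 0.4200 = 0.5800
~δ -> α  [Reichenbach: 1 − a + a·b] with a=0.5800, b=0.6900 → 0.8202
α | (~δ -> α) = a + b − a·b on (0.6900, 0.8202) = 0.9443

0.944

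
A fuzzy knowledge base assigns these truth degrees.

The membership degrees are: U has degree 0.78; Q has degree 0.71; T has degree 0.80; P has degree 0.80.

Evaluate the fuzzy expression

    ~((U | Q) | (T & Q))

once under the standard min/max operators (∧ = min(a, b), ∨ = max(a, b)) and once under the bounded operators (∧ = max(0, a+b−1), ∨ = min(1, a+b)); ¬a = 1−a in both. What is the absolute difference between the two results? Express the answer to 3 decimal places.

0.220

Under standard min/max:
  U | Q = max(a, b) on (0.78, 0.71) = 0.78
  T & Q = min(a, b) on (0.80, 0.71) = 0.71
  (U | Q) | (T & Q) = max(a, b) on (0.78, 0.71) = 0.78
  ~((U | Q) | (T & Q)) = 1 − 0.78 = 0.22
  → value = 0.2200
Under bounded:
  U | Q = min(1, a+b) on (0.78, 0.71) = 1.00
  T & Q = max(0, a+b−1) on (0.80, 0.71) = 0.51
  (U | Q) | (T & Q) = min(1, a+b) on (1.00, 0.51) = 1.00
  ~((U | Q) | (T & Q)) = 1 − 1.00 = 0.00
  → value = 0.0000
|0.2200 − 0.0000| = 0.220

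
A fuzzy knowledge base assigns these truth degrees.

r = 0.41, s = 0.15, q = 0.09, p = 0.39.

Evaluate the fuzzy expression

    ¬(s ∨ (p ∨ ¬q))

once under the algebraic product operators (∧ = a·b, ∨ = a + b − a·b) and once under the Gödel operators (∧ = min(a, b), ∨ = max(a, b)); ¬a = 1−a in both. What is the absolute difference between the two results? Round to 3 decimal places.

0.043

Under algebraic product:
  ¬q = 1 − 0.0900 = 0.9100
  p ∨ ¬q = a + b − a·b on (0.3900, 0.9100) = 0.9451
  s ∨ (p ∨ ¬q) = a + b − a·b on (0.1500, 0.9451) = 0.9533
  ¬(s ∨ (p ∨ ¬q)) = 1 − 0.9533 = 0.0467
  → value = 0.0467
Under Gödel:
  ¬q = 1 − 0.09 = 0.91
  p ∨ ¬q = max(a, b) on (0.39, 0.91) = 0.91
  s ∨ (p ∨ ¬q) = max(a, b) on (0.15, 0.91) = 0.91
  ¬(s ∨ (p ∨ ¬q)) = 1 − 0.91 = 0.09
  → value = 0.0900
|0.0467 − 0.0900| = 0.043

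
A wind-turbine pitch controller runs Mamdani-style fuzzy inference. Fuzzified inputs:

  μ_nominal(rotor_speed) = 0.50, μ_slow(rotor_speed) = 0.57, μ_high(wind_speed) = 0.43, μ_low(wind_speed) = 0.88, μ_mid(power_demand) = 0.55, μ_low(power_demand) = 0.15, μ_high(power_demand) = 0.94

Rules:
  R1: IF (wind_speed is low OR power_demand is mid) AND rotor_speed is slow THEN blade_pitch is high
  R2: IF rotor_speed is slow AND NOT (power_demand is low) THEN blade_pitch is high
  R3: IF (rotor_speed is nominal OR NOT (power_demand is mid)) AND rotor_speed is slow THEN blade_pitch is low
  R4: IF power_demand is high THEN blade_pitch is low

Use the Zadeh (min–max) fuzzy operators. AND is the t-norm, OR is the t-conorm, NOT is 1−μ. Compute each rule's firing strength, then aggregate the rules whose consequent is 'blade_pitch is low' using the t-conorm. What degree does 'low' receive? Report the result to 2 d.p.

0.94

R1: (low=0.88 OR mid=0.55) = 0.88; AND[min(a, b)] with slow=0.57 → w = 0.57
R2: slow=0.57, ¬low=1−0.15=0.85; AND[min(a, b)] → w = 0.57
R3: (nominal=0.50 OR ¬mid=1−0.55=0.45) = 0.50; AND[min(a, b)] with slow=0.57 → w = 0.50
R4: high=0.94 → w = 0.94
Rules with consequent 'low': {R3, R4} → strengths 0.50, 0.94
Aggregate via t-conorm [max(a, b)]: 0.94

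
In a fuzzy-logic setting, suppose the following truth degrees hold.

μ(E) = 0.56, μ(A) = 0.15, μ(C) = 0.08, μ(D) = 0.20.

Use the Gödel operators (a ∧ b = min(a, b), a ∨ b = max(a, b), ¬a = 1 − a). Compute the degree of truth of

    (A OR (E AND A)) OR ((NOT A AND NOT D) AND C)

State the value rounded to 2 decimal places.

0.15

E AND A = min(a, b) on (0.56, 0.15) = 0.15
A OR (E AND A) = max(a, b) on (0.15, 0.15) = 0.15
NOT A = 1 − 0.15 = 0.85
NOT D = 1 − 0.20 = 0.80
NOT A AND NOT D = min(a, b) on (0.85, 0.80) = 0.80
(NOT A AND NOT D) AND C = min(a, b) on (0.80, 0.08) = 0.08
(A OR (E AND A)) OR ((NOT A AND NOT D) AND C) = max(a, b) on (0.15, 0.08) = 0.15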